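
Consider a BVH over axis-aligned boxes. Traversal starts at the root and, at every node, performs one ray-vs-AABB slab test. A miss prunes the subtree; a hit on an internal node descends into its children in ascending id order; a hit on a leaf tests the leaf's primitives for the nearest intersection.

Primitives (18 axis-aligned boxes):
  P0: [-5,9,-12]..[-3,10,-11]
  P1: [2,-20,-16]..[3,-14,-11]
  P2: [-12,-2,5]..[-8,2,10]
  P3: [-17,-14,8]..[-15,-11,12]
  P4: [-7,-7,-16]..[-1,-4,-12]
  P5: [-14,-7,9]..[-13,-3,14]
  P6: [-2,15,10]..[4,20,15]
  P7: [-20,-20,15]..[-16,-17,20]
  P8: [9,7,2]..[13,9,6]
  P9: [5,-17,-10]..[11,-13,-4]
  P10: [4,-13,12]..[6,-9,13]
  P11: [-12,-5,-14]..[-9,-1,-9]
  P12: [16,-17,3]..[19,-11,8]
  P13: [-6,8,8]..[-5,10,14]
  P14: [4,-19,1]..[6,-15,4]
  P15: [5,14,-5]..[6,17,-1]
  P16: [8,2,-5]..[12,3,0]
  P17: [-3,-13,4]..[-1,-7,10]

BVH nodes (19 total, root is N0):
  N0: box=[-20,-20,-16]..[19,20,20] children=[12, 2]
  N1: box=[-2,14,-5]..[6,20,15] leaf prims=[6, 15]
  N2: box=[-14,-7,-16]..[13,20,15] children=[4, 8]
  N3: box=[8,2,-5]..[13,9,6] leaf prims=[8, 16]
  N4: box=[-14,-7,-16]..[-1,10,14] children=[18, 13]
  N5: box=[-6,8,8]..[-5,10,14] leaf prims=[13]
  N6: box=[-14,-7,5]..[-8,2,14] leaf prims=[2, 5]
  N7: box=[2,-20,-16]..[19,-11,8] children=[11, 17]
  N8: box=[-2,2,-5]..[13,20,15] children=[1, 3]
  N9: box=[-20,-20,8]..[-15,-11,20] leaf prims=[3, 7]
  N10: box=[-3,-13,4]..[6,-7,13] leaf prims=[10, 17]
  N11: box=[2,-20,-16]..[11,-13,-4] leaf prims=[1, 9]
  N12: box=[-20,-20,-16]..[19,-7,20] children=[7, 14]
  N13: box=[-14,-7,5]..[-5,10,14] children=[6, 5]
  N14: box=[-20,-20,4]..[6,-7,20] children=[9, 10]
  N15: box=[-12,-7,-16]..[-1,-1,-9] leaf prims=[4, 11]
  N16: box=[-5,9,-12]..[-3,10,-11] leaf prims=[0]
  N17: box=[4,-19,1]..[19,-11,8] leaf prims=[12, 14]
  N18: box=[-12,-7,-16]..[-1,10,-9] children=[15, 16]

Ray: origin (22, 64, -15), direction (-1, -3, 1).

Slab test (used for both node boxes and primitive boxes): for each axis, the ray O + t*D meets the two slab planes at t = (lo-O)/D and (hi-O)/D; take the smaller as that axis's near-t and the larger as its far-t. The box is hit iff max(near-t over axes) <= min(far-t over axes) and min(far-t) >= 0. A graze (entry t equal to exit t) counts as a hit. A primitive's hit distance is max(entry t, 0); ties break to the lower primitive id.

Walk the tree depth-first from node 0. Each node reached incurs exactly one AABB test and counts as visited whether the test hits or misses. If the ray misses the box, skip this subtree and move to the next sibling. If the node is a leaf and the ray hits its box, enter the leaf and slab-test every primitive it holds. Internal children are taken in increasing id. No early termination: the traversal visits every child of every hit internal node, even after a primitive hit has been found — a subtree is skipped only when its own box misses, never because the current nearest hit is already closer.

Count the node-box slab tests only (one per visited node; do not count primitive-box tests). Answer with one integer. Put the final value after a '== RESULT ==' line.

Walk:
N0 x:[3,42] y:[44/3,28] z:[-1,35] -> hit [44/3,28], descend [2, 12]
  N2 x:[9,36] y:[44/3,71/3] z:[-1,30] -> hit [44/3,71/3], descend [4, 8]
    N4 x:[23,36] y:[18,71/3] z:[-1,29] -> hit [23,71/3], descend [13, 18]
      N13 x:[27,36] y:[18,71/3] z:[20,29] -> miss, prune
      N18 x:[23,34] y:[18,71/3] z:[-1,6] -> miss, prune
    N8 x:[9,24] y:[44/3,62/3] z:[10,30] -> hit [44/3,62/3], descend [1, 3]
      N1 x:[16,24] y:[44/3,50/3] z:[10,30] -> hit [16,50/3] leaf, test {P6(miss), P15(miss)}
      N3 x:[9,14] y:[55/3,62/3] z:[10,21] -> miss, prune
  N12 x:[3,42] y:[71/3,28] z:[-1,35] -> hit [71/3,28], descend [7, 14]
    N7 x:[3,20] y:[25,28] z:[-1,23] -> miss, prune
    N14 x:[16,42] y:[71/3,28] z:[19,35] -> hit [71/3,28], descend [9, 10]
      N9 x:[37,42] y:[25,28] z:[23,35] -> miss, prune
      N10 x:[16,25] y:[71/3,77/3] z:[19,28] -> hit [71/3,25] leaf, test {P10(miss), P17@t=71/3}

Visited [0, 2, 4, 13, 18, 8, 1, 3, 12, 7, 14, 9, 10]. Tests: 13 box, 2 leaf. Nearest: P17.

== RESULT ==
13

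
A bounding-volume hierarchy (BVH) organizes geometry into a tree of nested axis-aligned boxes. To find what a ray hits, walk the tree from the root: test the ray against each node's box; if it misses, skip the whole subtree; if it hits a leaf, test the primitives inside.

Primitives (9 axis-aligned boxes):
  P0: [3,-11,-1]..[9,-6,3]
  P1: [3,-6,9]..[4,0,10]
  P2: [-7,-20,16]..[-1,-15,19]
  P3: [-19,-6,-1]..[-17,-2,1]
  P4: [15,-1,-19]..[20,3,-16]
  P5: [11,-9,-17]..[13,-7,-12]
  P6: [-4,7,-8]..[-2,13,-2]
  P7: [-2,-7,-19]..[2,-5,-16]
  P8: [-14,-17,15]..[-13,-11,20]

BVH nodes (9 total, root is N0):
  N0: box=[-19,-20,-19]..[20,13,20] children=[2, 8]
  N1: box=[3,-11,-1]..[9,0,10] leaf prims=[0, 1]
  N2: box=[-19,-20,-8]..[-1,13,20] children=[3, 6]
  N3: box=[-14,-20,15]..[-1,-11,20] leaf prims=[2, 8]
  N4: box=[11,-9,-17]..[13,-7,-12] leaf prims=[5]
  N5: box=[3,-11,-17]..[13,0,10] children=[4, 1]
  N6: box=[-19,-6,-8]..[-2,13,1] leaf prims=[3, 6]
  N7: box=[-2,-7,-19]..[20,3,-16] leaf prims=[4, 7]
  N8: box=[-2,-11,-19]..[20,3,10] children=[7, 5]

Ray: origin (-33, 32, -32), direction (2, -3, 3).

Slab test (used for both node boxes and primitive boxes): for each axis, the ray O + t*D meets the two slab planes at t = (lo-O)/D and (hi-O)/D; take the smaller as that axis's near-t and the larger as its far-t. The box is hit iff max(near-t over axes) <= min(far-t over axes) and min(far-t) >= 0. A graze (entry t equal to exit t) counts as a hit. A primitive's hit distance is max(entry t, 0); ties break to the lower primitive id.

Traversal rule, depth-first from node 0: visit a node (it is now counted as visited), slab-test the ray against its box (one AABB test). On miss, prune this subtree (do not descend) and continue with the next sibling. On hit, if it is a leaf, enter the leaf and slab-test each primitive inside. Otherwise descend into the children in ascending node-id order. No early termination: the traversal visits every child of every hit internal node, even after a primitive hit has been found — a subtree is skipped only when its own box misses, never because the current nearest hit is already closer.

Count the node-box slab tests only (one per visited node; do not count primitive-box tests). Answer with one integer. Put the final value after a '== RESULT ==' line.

Trace the traversal:
N0 x:[7,53/2] y:[19/3,52/3] z:[13/3,52/3] -> hit [7,52/3], descend [2, 8]
  N2 x:[7,16] y:[19/3,52/3] z:[8,52/3] -> hit [8,16], descend [3, 6]
    N3 x:[19/2,16] y:[43/3,52/3] z:[47/3,52/3] -> hit [47/3,16] leaf, test {P2@t=16, P8(miss)}
    N6 x:[7,31/2] y:[19/3,38/3] z:[8,11] -> hit [8,11] leaf, test {P3(miss), P6(miss)}
  N8 x:[31/2,53/2] y:[29/3,43/3] z:[13/3,14] -> miss, prune

5 AABB tests over nodes [0, 2, 3, 6, 8]; 2 leaves entered; closest P2.

== RESULT ==
5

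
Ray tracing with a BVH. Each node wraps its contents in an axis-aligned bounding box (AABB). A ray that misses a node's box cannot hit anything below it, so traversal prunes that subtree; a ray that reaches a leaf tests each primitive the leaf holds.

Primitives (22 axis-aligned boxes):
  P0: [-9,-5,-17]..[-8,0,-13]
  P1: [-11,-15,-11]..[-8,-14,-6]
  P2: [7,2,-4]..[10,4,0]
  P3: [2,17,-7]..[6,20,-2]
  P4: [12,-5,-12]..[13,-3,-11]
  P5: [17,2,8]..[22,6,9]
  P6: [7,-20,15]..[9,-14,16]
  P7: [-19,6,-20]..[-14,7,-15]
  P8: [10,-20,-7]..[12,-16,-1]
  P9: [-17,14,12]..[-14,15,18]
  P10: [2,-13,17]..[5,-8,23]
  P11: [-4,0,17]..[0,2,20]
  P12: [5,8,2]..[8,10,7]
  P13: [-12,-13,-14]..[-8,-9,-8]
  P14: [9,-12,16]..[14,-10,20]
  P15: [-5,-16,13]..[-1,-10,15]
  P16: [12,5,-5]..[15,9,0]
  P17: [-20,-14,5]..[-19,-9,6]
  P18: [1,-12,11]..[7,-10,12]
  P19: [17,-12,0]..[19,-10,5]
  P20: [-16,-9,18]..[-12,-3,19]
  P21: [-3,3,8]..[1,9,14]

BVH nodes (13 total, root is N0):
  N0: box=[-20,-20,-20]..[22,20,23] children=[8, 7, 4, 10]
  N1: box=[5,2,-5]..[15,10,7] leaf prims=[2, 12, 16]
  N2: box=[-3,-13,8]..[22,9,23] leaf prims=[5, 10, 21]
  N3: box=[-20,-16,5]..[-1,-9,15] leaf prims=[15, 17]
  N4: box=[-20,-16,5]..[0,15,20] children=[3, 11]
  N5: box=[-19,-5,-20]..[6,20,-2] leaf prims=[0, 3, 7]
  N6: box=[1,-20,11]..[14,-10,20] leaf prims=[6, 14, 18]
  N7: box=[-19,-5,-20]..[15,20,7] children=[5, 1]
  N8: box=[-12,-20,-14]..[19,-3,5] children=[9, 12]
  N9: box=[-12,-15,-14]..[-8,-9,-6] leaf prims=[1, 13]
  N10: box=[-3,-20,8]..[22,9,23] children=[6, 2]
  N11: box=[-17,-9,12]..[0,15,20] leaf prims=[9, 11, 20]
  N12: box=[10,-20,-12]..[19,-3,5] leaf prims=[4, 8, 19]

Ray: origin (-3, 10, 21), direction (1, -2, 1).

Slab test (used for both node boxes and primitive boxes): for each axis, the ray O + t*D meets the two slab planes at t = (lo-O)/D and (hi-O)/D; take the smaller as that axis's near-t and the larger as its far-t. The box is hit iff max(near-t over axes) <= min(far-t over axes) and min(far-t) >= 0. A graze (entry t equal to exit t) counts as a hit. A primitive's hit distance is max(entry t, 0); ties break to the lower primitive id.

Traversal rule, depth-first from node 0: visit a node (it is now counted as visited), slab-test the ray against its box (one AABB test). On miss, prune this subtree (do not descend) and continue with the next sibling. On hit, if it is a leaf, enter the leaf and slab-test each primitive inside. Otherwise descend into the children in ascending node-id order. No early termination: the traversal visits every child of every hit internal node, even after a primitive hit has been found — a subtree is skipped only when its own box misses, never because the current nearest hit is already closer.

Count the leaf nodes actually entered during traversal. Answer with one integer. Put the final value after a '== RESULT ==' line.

Trace the traversal:
N0 x:[-17,25] y:[-5,15] z:[-41,2] -> hit [-5,2], descend [4, 7, 8, 10]
  N4 x:[-17,3] y:[-5/2,13] z:[-16,-1] -> miss, prune
  N7 x:[-16,18] y:[-5,15/2] z:[-41,-14] -> miss, prune
  N8 x:[-9,22] y:[13/2,15] z:[-35,-16] -> miss, prune
  N10 x:[0,25] y:[1/2,15] z:[-13,2] -> hit [1/2,2], descend [2, 6]
    N2 x:[0,25] y:[1/2,23/2] z:[-13,2] -> hit [1/2,2] leaf, test {P5(miss), P10(miss), P21(miss)}
    N6 x:[4,17] y:[10,15] z:[-10,-1] -> miss, prune

Summary -> nodes [0, 4, 7, 8, 10, 2, 6]; box-tests=7; leaf-entries=1; first=miss

== RESULT ==
1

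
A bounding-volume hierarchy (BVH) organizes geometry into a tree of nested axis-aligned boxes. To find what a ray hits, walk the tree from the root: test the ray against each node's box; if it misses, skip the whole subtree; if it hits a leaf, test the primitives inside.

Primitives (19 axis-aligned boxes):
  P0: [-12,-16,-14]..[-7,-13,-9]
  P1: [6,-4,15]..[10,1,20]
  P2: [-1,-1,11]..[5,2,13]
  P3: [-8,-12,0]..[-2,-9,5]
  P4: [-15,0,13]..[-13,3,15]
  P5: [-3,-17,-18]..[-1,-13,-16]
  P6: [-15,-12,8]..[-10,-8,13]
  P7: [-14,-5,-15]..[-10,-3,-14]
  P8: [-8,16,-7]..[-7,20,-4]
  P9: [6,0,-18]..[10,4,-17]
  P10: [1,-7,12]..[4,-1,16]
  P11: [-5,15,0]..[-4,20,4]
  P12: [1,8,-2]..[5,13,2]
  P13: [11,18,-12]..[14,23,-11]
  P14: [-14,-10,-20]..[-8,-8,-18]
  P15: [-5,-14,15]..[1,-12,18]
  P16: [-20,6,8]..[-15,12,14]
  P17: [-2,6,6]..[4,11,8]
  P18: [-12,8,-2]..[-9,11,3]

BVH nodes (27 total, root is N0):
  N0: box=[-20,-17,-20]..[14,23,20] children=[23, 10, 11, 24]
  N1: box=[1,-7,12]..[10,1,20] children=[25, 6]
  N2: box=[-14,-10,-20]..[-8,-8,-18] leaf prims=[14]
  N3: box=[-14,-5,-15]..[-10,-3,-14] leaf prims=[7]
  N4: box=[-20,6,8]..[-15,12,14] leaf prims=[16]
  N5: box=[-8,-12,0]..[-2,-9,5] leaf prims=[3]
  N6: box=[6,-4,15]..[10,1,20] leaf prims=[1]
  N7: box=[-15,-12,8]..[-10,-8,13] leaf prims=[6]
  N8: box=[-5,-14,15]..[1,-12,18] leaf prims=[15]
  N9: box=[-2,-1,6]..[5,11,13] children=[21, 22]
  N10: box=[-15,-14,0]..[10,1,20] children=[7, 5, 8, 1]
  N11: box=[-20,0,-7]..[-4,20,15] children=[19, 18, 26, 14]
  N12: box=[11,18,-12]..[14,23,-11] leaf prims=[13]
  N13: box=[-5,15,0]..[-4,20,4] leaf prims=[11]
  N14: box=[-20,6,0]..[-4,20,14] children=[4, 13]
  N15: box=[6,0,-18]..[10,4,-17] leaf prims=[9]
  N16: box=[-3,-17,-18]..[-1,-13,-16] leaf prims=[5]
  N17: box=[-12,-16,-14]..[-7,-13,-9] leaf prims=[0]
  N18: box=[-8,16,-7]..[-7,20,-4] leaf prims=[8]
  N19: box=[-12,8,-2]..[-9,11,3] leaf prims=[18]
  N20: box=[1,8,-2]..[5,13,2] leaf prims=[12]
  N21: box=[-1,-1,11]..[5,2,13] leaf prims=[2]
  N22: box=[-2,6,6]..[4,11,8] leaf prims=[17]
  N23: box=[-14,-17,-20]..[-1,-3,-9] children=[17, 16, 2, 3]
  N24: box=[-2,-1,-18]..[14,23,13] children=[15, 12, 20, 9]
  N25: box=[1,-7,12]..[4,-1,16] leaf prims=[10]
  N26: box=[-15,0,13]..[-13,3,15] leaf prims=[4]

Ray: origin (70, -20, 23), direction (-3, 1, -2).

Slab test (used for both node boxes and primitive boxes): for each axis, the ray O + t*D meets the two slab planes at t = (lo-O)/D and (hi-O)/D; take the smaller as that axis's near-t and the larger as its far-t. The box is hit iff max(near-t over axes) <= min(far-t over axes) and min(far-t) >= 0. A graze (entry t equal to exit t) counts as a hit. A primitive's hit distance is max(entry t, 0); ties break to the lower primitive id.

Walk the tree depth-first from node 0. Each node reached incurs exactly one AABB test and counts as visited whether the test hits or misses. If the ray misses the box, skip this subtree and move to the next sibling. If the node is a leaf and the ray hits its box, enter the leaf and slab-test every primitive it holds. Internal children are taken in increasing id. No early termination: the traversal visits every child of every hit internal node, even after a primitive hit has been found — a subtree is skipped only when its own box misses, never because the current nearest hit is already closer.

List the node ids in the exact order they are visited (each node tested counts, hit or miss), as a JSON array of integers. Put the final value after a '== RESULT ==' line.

Trace the traversal:
N0 x:[56/3,30] y:[3,43] z:[3/2,43/2] -> hit [56/3,43/2], descend [10, 11, 23, 24]
  N10 x:[20,85/3] y:[6,21] z:[3/2,23/2] -> miss, prune
  N11 x:[74/3,30] y:[20,40] z:[4,15] -> miss, prune
  N23 x:[71/3,28] y:[3,17] z:[16,43/2] -> miss, prune
  N24 x:[56/3,24] y:[19,43] z:[5,41/2] -> hit [19,41/2], descend [9, 12, 15, 20]
    N9 x:[65/3,24] y:[19,31] z:[5,17/2] -> miss, prune
    N12 x:[56/3,59/3] y:[38,43] z:[17,35/2] -> miss, prune
    N15 x:[20,64/3] y:[20,24] z:[20,41/2] -> hit [20,41/2] leaf, test {P9@t=20}
    N20 x:[65/3,23] y:[28,33] z:[21/2,25/2] -> miss, prune

Summary -> nodes [0, 10, 11, 23, 24, 9, 12, 15, 20]; box-tests=9; leaf-entries=1; first=P9

== RESULT ==
[0, 10, 11, 23, 24, 9, 12, 15, 20]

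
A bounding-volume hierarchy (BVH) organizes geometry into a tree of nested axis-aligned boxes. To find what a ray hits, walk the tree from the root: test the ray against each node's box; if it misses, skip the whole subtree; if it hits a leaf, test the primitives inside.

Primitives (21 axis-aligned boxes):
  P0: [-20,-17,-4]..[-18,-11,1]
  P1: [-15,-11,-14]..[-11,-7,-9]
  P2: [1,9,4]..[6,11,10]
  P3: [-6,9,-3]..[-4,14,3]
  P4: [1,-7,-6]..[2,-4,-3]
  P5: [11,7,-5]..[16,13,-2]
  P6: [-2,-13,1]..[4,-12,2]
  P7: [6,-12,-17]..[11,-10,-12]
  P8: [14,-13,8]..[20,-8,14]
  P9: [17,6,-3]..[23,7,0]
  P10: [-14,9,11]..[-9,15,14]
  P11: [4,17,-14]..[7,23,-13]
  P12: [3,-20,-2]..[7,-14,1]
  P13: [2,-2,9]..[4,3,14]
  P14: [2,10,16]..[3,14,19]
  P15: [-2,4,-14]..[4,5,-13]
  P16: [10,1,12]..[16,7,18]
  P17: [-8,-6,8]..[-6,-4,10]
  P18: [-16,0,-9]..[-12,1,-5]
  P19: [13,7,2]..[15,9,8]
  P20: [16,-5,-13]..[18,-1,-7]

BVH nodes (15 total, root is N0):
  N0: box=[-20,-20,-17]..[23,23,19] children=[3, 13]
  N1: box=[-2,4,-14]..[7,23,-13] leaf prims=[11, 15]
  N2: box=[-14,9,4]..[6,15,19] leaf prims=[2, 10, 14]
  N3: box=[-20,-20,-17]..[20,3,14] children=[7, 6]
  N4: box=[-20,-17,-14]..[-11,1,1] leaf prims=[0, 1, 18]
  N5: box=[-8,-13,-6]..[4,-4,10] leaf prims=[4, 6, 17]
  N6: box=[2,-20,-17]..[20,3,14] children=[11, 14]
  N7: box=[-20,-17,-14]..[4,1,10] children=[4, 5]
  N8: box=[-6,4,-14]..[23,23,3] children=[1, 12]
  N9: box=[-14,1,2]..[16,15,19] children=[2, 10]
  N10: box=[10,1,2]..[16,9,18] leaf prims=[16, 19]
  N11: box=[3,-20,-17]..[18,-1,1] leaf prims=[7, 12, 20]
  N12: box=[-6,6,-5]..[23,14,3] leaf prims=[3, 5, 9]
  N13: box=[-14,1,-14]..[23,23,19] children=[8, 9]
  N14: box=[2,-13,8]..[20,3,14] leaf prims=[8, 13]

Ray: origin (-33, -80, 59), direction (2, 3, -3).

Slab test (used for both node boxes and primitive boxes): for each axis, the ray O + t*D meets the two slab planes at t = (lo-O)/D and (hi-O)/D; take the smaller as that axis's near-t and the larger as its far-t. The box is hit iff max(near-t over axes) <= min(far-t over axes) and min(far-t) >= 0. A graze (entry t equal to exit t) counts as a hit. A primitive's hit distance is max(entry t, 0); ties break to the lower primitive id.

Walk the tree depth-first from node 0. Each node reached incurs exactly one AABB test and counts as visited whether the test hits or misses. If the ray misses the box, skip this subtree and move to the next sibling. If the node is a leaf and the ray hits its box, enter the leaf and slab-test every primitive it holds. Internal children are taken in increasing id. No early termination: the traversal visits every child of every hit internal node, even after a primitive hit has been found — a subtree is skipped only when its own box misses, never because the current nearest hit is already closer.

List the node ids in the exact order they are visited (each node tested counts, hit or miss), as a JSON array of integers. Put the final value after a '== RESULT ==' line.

Trace the traversal:
N0 x:[13/2,28] y:[20,103/3] z:[40/3,76/3] -> hit [20,76/3], descend [3, 13]
  N3 x:[13/2,53/2] y:[20,83/3] z:[15,76/3] -> hit [20,76/3], descend [6, 7]
    N6 x:[35/2,53/2] y:[20,83/3] z:[15,76/3] -> hit [20,76/3], descend [11, 14]
      N11 x:[18,51/2] y:[20,79/3] z:[58/3,76/3] -> hit [20,76/3] leaf, test {P7(miss), P12@t=20, P20(miss)}
      N14 x:[35/2,53/2] y:[67/3,83/3] z:[15,17] -> miss, prune
    N7 x:[13/2,37/2] y:[21,27] z:[49/3,73/3] -> miss, prune
  N13 x:[19/2,28] y:[27,103/3] z:[40/3,73/3] -> miss, prune

Summary -> nodes [0, 3, 6, 11, 14, 7, 13]; box-tests=7; leaf-entries=1; first=P12

== RESULT ==
[0, 3, 6, 11, 14, 7, 13]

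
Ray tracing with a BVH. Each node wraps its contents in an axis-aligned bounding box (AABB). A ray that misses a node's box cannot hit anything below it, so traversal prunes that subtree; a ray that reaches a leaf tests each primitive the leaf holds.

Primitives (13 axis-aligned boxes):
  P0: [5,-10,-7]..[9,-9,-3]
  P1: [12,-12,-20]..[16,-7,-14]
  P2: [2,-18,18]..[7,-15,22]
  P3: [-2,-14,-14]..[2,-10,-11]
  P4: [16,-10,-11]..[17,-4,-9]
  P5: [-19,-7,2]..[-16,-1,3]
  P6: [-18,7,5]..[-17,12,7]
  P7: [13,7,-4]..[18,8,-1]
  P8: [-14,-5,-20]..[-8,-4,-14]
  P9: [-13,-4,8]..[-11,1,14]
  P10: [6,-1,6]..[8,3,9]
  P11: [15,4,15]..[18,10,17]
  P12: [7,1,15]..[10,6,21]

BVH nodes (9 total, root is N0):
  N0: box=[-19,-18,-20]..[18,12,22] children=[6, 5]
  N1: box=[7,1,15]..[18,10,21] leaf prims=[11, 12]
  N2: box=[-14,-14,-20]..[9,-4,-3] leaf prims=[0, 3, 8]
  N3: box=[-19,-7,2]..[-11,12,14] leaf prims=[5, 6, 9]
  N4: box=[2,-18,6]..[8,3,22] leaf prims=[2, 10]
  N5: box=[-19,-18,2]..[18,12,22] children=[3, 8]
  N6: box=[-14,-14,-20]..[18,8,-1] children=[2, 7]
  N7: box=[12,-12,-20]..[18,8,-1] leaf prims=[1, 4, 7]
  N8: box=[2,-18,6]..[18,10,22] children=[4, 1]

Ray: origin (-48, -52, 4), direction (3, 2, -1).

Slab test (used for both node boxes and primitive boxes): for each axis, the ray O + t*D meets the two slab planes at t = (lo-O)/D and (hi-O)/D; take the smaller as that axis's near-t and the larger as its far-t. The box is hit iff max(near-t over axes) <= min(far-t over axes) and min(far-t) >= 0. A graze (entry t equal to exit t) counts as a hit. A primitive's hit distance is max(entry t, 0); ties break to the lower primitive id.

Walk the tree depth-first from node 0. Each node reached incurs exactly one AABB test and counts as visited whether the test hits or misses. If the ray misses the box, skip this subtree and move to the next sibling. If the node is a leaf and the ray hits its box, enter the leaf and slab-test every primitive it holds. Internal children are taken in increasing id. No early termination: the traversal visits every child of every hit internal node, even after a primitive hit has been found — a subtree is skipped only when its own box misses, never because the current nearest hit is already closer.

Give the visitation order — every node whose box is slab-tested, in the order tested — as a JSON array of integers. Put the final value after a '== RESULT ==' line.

Trace the traversal:
N0 x:[29/3,22] y:[17,32] z:[-18,24] -> hit [17,22], descend [5, 6]
  N5 x:[29/3,22] y:[17,32] z:[-18,2] -> miss, prune
  N6 x:[34/3,22] y:[19,30] z:[5,24] -> hit [19,22], descend [2, 7]
    N2 x:[34/3,19] y:[19,24] z:[7,24] -> hit [19,19] leaf, test {P0(miss), P3(miss), P8(miss)}
    N7 x:[20,22] y:[20,30] z:[5,24] -> hit [20,22] leaf, test {P1@t=20, P4(miss), P7(miss)}

order=[0, 5, 6, 2, 7]  |boxes|=5  |leaves|=2  hit=P1

== RESULT ==
[0, 5, 6, 2, 7]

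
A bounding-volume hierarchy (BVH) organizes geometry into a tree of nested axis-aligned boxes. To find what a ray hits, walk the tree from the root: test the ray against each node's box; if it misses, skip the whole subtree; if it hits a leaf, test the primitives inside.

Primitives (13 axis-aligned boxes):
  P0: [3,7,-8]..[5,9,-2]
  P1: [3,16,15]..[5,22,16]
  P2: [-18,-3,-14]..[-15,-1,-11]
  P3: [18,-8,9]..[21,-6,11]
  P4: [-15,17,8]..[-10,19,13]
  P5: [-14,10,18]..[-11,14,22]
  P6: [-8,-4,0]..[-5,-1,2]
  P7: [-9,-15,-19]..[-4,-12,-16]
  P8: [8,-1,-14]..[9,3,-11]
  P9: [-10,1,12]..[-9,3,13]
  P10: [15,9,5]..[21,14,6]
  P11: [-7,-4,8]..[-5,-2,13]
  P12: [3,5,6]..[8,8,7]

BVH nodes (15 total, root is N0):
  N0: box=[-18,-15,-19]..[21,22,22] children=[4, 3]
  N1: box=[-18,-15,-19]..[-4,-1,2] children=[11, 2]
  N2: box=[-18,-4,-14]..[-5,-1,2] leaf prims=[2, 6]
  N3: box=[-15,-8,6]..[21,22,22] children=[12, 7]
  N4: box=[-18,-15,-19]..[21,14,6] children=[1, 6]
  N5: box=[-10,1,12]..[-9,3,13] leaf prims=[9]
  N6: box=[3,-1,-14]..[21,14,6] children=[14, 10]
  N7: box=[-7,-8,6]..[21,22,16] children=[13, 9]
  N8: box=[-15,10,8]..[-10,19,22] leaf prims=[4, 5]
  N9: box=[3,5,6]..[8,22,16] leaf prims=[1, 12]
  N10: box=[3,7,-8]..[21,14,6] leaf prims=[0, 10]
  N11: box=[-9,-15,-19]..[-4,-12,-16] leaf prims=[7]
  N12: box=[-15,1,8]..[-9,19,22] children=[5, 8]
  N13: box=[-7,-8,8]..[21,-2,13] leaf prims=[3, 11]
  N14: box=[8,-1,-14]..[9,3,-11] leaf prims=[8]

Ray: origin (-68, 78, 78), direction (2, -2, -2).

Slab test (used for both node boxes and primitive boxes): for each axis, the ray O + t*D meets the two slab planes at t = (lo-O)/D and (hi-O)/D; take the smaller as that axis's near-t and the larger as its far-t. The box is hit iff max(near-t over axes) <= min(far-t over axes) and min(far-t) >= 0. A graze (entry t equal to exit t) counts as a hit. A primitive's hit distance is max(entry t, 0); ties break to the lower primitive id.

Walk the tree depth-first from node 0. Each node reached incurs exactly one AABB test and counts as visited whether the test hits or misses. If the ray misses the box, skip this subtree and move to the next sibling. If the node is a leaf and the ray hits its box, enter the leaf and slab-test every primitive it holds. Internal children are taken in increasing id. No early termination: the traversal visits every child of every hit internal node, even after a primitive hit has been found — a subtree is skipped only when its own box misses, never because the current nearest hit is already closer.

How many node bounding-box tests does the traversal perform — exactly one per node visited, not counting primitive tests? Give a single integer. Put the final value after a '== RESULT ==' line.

Trace the traversal:
N0 x:[25,89/2] y:[28,93/2] z:[28,97/2] -> hit [28,89/2], descend [3, 4]
  N3 x:[53/2,89/2] y:[28,43] z:[28,36] -> hit [28,36], descend [7, 12]
    N7 x:[61/2,89/2] y:[28,43] z:[31,36] -> hit [31,36], descend [9, 13]
      N9 x:[71/2,38] y:[28,73/2] z:[31,36] -> hit [71/2,36] leaf, test {P1(miss), P12@t=71/2}
      N13 x:[61/2,89/2] y:[40,43] z:[65/2,35] -> miss, prune
    N12 x:[53/2,59/2] y:[59/2,77/2] z:[28,35] -> hit [59/2,59/2], descend [5, 8]
      N5 x:[29,59/2] y:[75/2,77/2] z:[65/2,33] -> miss, prune
      N8 x:[53/2,29] y:[59/2,34] z:[28,35] -> miss, prune
  N4 x:[25,89/2] y:[32,93/2] z:[36,97/2] -> hit [36,89/2], descend [1, 6]
    N1 x:[25,32] y:[79/2,93/2] z:[38,97/2] -> miss, prune
    N6 x:[71/2,89/2] y:[32,79/2] z:[36,46] -> hit [36,79/2], descend [10, 14]
      N10 x:[71/2,89/2] y:[32,71/2] z:[36,43] -> miss, prune
      N14 x:[38,77/2] y:[75/2,79/2] z:[89/2,46] -> miss, prune

Summary -> nodes [0, 3, 7, 9, 13, 12, 5, 8, 4, 1, 6, 10, 14]; box-tests=13; leaf-entries=1; first=P12

== RESULT ==
13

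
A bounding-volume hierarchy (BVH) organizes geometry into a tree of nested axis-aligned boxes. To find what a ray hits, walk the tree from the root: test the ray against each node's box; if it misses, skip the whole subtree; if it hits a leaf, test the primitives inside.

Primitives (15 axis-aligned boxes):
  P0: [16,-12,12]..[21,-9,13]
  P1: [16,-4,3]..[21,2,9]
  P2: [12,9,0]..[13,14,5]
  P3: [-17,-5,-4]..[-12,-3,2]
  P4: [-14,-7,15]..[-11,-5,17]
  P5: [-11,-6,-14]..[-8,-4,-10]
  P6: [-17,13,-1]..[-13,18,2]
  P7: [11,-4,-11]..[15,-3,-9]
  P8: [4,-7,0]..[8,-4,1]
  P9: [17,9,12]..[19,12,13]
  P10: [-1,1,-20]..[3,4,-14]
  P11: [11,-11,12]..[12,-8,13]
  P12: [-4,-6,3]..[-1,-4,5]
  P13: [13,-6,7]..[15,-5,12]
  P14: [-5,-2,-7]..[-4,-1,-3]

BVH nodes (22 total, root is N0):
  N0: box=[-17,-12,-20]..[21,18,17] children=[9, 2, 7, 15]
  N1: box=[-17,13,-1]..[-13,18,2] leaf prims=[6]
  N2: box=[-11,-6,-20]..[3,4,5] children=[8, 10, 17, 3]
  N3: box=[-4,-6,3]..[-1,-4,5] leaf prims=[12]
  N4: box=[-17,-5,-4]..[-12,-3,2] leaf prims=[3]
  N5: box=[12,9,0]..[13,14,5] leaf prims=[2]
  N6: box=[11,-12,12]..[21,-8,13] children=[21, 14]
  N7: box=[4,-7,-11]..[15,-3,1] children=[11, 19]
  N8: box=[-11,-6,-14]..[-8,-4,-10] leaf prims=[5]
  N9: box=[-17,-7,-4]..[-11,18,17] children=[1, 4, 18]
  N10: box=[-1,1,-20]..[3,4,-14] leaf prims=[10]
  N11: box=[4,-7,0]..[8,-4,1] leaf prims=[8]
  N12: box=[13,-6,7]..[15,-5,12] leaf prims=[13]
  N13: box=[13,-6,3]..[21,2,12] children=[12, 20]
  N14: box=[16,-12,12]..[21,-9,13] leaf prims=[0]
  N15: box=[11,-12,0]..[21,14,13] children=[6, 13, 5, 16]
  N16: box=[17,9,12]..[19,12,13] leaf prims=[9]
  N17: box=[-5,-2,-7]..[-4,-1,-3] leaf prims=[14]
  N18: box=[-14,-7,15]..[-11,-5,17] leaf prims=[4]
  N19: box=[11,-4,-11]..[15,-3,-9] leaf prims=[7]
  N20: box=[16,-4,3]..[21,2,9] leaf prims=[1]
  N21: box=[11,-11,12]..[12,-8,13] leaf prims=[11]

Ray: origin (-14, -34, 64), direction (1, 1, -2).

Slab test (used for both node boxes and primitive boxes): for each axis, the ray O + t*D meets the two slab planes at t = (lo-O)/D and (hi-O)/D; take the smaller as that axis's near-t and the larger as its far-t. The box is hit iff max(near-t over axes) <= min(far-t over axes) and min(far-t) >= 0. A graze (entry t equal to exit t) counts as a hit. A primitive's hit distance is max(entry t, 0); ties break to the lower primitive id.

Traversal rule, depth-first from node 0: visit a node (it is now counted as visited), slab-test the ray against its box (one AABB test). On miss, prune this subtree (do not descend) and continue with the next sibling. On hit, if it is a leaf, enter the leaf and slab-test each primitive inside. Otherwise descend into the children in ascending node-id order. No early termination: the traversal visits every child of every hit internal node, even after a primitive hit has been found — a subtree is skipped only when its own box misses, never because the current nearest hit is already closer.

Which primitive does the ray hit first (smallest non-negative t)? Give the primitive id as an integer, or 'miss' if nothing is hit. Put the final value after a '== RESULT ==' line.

Walk:
N0 x:[-3,35] y:[22,52] z:[47/2,42] -> hit [47/2,35], descend [2, 7, 9, 15]
  N2 x:[3,17] y:[28,38] z:[59/2,42] -> miss, prune
  N7 x:[18,29] y:[27,31] z:[63/2,75/2] -> miss, prune
  N9 x:[-3,3] y:[27,52] z:[47/2,34] -> miss, prune
  N15 x:[25,35] y:[22,48] z:[51/2,32] -> hit [51/2,32], descend [5, 6, 13, 16]
    N5 x:[26,27] y:[43,48] z:[59/2,32] -> miss, prune
    N6 x:[25,35] y:[22,26] z:[51/2,26] -> hit [51/2,26], descend [14, 21]
      N14 x:[30,35] y:[22,25] z:[51/2,26] -> miss, prune
      N21 x:[25,26] y:[23,26] z:[51/2,26] -> hit [51/2,26] leaf, test {P11@t=51/2}
    N13 x:[27,35] y:[28,36] z:[26,61/2] -> hit [28,61/2], descend [12, 20]
      N12 x:[27,29] y:[28,29] z:[26,57/2] -> hit [28,57/2] leaf, test {P13@t=28}
      N20 x:[30,35] y:[30,36] z:[55/2,61/2] -> hit [30,61/2] leaf, test {P1@t=30}
    N16 x:[31,33] y:[43,46] z:[51/2,26] -> miss, prune

Visited [0, 2, 7, 9, 15, 5, 6, 14, 21, 13, 12, 20, 16]. Tests: 13 box, 3 leaf. Nearest: P11.

== RESULT ==
11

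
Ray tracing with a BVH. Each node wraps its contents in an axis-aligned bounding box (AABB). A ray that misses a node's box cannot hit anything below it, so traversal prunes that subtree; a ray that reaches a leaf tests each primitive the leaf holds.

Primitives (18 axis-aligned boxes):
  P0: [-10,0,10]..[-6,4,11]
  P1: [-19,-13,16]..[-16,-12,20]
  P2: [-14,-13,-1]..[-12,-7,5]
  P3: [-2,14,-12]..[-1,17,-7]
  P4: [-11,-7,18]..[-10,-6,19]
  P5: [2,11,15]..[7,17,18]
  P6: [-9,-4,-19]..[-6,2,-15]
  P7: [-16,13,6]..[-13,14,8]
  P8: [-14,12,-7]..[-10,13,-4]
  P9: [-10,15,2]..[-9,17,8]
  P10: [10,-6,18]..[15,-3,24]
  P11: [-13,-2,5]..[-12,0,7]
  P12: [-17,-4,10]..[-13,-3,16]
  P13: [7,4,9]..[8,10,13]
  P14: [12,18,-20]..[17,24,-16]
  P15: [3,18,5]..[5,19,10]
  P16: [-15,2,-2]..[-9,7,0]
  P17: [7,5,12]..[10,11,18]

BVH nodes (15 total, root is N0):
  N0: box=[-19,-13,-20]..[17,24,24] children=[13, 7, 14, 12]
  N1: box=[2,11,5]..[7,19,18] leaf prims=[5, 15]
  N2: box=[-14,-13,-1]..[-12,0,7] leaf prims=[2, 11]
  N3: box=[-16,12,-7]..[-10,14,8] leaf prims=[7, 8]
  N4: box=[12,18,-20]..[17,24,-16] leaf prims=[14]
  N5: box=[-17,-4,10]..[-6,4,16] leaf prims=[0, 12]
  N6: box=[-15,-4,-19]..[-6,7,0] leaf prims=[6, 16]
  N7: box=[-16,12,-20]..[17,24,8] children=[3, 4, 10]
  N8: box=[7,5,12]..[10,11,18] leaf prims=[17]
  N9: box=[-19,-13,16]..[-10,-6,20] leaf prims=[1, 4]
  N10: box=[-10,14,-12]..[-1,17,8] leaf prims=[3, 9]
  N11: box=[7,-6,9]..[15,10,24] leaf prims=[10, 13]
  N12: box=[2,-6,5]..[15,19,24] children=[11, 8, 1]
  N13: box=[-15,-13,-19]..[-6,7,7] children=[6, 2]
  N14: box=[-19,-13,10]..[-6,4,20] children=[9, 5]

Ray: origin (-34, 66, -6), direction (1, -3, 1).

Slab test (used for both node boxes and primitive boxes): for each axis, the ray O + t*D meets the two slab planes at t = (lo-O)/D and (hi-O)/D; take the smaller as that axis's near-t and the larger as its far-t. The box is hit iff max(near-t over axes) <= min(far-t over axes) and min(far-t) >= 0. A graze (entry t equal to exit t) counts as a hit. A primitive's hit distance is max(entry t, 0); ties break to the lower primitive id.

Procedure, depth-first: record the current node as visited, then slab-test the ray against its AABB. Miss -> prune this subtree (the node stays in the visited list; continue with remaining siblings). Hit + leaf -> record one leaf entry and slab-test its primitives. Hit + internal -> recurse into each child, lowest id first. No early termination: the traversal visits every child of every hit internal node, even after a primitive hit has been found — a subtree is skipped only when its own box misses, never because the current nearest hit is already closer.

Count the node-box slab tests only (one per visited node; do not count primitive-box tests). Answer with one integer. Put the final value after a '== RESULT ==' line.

Traverse from the root:
N0 x:[15,51] y:[14,79/3] z:[-14,30] -> hit [15,79/3], descend [7, 12, 13, 14]
  N7 x:[18,51] y:[14,18] z:[-14,14] -> miss, prune
  N12 x:[36,49] y:[47/3,24] z:[11,30] -> miss, prune
  N13 x:[19,28] y:[59/3,79/3] z:[-13,13] -> miss, prune
  N14 x:[15,28] y:[62/3,79/3] z:[16,26] -> hit [62/3,26], descend [5, 9]
    N5 x:[17,28] y:[62/3,70/3] z:[16,22] -> hit [62/3,22] leaf, test {P0(miss), P12(miss)}
    N9 x:[15,24] y:[24,79/3] z:[22,26] -> hit [24,24] leaf, test {P1(miss), P4@t=24}

7 AABB tests over nodes [0, 7, 12, 13, 14, 5, 9]; 2 leaves entered; closest P4.

== RESULT ==
7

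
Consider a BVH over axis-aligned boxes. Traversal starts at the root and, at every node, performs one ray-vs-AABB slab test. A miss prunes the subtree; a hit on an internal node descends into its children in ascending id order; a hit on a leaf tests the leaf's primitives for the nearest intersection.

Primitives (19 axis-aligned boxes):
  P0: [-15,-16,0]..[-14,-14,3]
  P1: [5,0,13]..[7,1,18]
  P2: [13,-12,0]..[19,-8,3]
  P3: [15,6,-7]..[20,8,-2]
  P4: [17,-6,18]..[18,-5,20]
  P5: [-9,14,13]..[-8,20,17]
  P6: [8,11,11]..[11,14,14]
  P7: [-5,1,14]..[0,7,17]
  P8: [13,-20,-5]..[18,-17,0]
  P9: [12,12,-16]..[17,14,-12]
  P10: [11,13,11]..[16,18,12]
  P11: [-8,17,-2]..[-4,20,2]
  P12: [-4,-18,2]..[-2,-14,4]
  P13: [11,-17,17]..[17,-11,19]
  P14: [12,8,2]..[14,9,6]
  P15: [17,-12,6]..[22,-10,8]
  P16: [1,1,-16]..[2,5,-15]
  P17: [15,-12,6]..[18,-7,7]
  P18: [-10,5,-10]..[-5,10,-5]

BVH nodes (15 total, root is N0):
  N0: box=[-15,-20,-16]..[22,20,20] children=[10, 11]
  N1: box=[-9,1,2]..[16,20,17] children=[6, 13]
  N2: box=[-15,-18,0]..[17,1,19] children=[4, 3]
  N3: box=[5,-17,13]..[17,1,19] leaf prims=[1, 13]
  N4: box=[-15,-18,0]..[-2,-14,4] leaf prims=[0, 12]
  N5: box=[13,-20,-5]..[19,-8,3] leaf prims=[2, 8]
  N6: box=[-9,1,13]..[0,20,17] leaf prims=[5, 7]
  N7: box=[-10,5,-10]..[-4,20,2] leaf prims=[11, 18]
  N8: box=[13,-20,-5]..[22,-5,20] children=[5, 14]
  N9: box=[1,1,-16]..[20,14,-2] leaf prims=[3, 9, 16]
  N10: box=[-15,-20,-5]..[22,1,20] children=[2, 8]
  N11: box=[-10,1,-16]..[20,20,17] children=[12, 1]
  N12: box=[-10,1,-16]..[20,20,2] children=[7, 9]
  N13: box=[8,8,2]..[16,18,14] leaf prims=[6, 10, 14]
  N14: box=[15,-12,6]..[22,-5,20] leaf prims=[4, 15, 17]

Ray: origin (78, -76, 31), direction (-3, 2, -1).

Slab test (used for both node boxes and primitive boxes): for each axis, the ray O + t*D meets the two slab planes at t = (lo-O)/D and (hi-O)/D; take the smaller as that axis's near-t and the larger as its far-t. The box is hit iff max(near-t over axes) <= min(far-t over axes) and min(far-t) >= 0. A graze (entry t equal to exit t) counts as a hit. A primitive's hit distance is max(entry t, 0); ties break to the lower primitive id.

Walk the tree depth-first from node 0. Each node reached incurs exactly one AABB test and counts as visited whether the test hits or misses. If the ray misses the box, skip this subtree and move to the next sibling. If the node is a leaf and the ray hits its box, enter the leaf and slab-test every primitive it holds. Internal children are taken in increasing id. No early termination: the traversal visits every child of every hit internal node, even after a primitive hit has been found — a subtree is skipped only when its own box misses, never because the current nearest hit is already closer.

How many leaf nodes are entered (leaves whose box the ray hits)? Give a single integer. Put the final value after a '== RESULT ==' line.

Traverse from the root:
N0 x:[56/3,31] y:[28,48] z:[11,47] -> hit [28,31], descend [10, 11]
  N10 x:[56/3,31] y:[28,77/2] z:[11,36] -> hit [28,31], descend [2, 8]
    N2 x:[61/3,31] y:[29,77/2] z:[12,31] -> hit [29,31], descend [3, 4]
      N3 x:[61/3,73/3] y:[59/2,77/2] z:[12,18] -> miss, prune
      N4 x:[80/3,31] y:[29,31] z:[27,31] -> hit [29,31] leaf, test {P0@t=92/3, P12(miss)}
    N8 x:[56/3,65/3] y:[28,71/2] z:[11,36] -> miss, prune
  N11 x:[58/3,88/3] y:[77/2,48] z:[14,47] -> miss, prune

Summary -> nodes [0, 10, 2, 3, 4, 8, 11]; box-tests=7; leaf-entries=1; first=P0

== RESULT ==
1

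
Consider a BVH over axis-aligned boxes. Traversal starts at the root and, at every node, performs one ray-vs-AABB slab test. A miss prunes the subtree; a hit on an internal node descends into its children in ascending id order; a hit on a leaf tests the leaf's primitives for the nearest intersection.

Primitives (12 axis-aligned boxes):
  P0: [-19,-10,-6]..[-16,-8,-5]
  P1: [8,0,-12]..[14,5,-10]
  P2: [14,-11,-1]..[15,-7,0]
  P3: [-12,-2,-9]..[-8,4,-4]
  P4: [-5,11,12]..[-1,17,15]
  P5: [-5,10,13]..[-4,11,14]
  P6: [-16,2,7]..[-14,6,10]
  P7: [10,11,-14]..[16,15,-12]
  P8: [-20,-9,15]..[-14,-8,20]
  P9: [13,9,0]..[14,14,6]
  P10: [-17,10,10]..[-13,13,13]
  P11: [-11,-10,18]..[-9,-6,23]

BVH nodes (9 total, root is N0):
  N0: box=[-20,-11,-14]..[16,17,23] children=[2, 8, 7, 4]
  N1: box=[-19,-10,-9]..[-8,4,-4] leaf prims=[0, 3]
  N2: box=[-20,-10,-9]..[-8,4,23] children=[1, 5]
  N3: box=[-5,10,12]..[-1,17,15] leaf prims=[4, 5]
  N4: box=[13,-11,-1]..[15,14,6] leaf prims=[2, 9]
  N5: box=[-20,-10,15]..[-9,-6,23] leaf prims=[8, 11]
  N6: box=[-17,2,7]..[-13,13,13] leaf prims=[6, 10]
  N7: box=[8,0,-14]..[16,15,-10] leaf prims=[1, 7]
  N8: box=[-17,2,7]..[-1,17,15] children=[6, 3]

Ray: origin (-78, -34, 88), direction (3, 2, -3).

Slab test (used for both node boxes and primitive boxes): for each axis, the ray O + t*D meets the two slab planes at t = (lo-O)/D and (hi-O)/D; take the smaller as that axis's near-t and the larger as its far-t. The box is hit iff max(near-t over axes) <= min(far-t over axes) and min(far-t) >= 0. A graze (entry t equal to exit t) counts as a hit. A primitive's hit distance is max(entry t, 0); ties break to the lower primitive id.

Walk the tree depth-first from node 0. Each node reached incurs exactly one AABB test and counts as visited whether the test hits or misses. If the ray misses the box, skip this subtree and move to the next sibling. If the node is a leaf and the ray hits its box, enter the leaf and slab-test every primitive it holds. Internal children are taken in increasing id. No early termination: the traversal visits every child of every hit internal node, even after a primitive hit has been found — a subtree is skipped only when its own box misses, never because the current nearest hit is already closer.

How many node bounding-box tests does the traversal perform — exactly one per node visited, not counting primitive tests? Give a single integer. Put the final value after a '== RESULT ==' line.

Trace the traversal:
N0 x:[58/3,94/3] y:[23/2,51/2] z:[65/3,34] -> hit [65/3,51/2], descend [2, 4, 7, 8]
  N2 x:[58/3,70/3] y:[12,19] z:[65/3,97/3] -> miss, prune
  N4 x:[91/3,31] y:[23/2,24] z:[82/3,89/3] -> miss, prune
  N7 x:[86/3,94/3] y:[17,49/2] z:[98/3,34] -> miss, prune
  N8 x:[61/3,77/3] y:[18,51/2] z:[73/3,27] -> hit [73/3,51/2], descend [3, 6]
    N3 x:[73/3,77/3] y:[22,51/2] z:[73/3,76/3] -> hit [73/3,76/3] leaf, test {P4@t=73/3, P5(miss)}
    N6 x:[61/3,65/3] y:[18,47/2] z:[25,27] -> miss, prune

Visited [0, 2, 4, 7, 8, 3, 6]. Tests: 7 box, 1 leaf. Nearest: P4.

== RESULT ==
7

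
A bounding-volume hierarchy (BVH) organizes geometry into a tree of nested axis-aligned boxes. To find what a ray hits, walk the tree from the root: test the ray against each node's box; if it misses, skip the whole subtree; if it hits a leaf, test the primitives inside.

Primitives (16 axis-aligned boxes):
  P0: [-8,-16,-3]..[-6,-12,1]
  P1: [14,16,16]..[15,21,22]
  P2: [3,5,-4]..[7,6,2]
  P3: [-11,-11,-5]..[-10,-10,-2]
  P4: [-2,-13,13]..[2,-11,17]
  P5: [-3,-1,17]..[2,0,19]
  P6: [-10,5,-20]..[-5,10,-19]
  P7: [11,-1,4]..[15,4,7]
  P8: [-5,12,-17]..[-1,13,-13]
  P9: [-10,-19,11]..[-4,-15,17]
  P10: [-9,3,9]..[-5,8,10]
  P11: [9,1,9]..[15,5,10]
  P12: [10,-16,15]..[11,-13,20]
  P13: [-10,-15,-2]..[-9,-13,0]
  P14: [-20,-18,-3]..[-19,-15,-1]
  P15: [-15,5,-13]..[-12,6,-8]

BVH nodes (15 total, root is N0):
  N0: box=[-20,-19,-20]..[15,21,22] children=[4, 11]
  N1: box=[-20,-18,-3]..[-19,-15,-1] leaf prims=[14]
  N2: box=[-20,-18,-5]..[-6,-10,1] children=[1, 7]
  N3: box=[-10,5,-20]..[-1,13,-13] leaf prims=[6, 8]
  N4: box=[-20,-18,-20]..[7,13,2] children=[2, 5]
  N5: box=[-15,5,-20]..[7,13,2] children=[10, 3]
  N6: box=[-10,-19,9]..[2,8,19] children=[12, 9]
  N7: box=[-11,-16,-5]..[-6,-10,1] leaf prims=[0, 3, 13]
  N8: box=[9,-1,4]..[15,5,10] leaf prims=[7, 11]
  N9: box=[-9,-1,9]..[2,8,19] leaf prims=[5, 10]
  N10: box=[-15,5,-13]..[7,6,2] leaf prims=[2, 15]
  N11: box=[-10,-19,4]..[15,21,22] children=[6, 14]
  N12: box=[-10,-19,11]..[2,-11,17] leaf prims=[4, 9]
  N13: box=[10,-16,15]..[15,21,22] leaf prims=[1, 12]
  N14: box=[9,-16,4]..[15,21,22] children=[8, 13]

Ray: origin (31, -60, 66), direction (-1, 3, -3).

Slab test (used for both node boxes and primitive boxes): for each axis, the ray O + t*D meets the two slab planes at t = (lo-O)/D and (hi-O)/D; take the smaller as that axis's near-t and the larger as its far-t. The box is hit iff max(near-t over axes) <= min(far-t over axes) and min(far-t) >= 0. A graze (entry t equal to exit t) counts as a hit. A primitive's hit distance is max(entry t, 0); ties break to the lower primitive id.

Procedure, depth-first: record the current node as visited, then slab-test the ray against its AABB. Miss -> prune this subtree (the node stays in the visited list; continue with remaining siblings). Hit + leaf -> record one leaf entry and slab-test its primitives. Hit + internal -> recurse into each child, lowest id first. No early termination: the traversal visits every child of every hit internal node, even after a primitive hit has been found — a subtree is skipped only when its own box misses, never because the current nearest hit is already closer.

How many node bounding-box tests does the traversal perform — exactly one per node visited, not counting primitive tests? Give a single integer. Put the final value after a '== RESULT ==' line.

Trace the traversal:
N0 x:[16,51] y:[41/3,27] z:[44/3,86/3] -> hit [16,27], descend [4, 11]
  N4 x:[24,51] y:[14,73/3] z:[64/3,86/3] -> hit [24,73/3], descend [2, 5]
    N2 x:[37,51] y:[14,50/3] z:[65/3,71/3] -> miss, prune
    N5 x:[24,46] y:[65/3,73/3] z:[64/3,86/3] -> hit [24,73/3], descend [3, 10]
      N3 x:[32,41] y:[65/3,73/3] z:[79/3,86/3] -> miss, prune
      N10 x:[24,46] y:[65/3,22] z:[64/3,79/3] -> miss, prune
  N11 x:[16,41] y:[41/3,27] z:[44/3,62/3] -> hit [16,62/3], descend [6, 14]
    N6 x:[29,41] y:[41/3,68/3] z:[47/3,19] -> miss, prune
    N14 x:[16,22] y:[44/3,27] z:[44/3,62/3] -> hit [16,62/3], descend [8, 13]
      N8 x:[16,22] y:[59/3,65/3] z:[56/3,62/3] -> hit [59/3,62/3] leaf, test {P7@t=59/3, P11(miss)}
      N13 x:[16,21] y:[44/3,27] z:[44/3,17] -> hit [16,17] leaf, test {P1(miss), P12(miss)}

order=[0, 4, 2, 5, 3, 10, 11, 6, 14, 8, 13]  |boxes|=11  |leaves|=2  hit=P7

== RESULT ==
11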